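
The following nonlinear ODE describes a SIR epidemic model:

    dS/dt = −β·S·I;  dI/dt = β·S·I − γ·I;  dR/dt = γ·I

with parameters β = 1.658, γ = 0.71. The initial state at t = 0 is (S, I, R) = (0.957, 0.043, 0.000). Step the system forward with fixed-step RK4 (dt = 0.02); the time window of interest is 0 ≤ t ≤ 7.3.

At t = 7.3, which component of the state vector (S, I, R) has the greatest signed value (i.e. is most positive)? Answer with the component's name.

largest component: R

t=0.000: state=(0.957, 0.043, 0.000)
step 1 (dt=0.02): k1=(-0.068, 0.038, 0.031), k2=(-0.069, 0.038, 0.031), k3=(-0.069, 0.038, 0.031), k4=(-0.069, 0.038, 0.031); state += dt/6·(k1+2k2+2k3+k4)
t=0.020: state=(0.956, 0.044, 0.001)
t=0.040: state=(0.954, 0.045, 0.001)
t=0.060: state=(0.953, 0.045, 0.002)
continuing one RK4 step at a time; state shown every 25 steps (Δt=0.5):
t=0.500: state=(0.915, 0.066, 0.019)
t=1.000: state=(0.857, 0.096, 0.047)
t=1.500: state=(0.779, 0.133, 0.088)
t=2.000: state=(0.687, 0.171, 0.142)
t=2.500: state=(0.588, 0.203, 0.209)
t=3.000: state=(0.492, 0.223, 0.285)
t=3.500: state=(0.408, 0.227, 0.365)
t=4.000: state=(0.339, 0.217, 0.444)
t=4.500: state=(0.286, 0.197, 0.518)
t=5.000: state=(0.245, 0.172, 0.583)
t=5.500: state=(0.215, 0.146, 0.640)
t=6.000: state=(0.192, 0.121, 0.687)
t=6.500: state=(0.176, 0.099, 0.726)
t=7.000: state=(0.163, 0.080, 0.757)
t=7.300: state=(0.157, 0.070, 0.773)
compare at T: S=0.157, I=0.070, R=0.773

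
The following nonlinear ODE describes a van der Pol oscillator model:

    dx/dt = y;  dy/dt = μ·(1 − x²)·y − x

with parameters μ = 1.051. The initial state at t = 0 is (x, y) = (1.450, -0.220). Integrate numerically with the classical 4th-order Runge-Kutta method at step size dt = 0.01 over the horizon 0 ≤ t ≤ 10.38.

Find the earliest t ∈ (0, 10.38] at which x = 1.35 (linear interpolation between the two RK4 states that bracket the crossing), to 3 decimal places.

t=0.000: state=(1.450, -0.220)
step 1 (dt=0.01): k1=(-0.220, -1.195), k2=(-0.226, -1.188), k3=(-0.226, -1.188), k4=(-0.232, -1.181); state += dt/6·(k1+2k2+2k3+k4)
t=0.010: state=(1.448, -0.232)
t=0.020: state=(1.445, -0.244)
t=0.030: state=(1.443, -0.255)
t=0.270: state=(1.351, -0.500)
next step: t=0.280: state=(1.346, -0.509) — x has crossed 1.35
linear interpolation between t=0.270 (1.35113) and t=0.280 (1.34609) → t≈0.272

t = 0.272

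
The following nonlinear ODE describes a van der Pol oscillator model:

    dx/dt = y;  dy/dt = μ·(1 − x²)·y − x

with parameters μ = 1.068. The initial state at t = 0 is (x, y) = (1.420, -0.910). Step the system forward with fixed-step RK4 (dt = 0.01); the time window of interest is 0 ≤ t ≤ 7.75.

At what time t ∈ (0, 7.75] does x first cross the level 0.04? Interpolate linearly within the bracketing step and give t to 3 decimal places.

t=0.000: state=(1.420, -0.910)
step 1 (dt=0.01): k1=(-0.910, -0.432), k2=(-0.912, -0.438), k3=(-0.912, -0.438), k4=(-0.914, -0.444); state += dt/6·(k1+2k2+2k3+k4)
t=0.010: state=(1.411, -0.914)
t=0.020: state=(1.402, -0.919)
t=0.030: state=(1.393, -0.923)
continuing one RK4 step at a time; state shown every 50 steps (Δt=0.5):
t=0.500: state=(0.885, -1.293)
t=0.990: state=(0.060, -2.176)
next step: t=1.000: state=(0.038, -2.200) — x has crossed 0.04
linear interpolation between t=0.990 (0.06015) and t=1.000 (0.03827) → t≈0.999

t = 0.999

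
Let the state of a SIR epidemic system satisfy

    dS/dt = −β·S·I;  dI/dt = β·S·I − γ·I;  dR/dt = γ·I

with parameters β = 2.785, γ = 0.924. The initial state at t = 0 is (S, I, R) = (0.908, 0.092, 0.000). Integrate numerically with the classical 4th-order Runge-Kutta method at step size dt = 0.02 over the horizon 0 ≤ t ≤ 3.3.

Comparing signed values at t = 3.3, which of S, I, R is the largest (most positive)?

largest component: R

t=0.000: state=(0.908, 0.092, 0.000)
step 1 (dt=0.02): k1=(-0.233, 0.148, 0.085), k2=(-0.236, 0.149, 0.086), k3=(-0.236, 0.149, 0.086), k4=(-0.239, 0.151, 0.088); state += dt/6·(k1+2k2+2k3+k4)
t=0.020: state=(0.903, 0.095, 0.002)
t=0.040: state=(0.898, 0.098, 0.004)
t=0.060: state=(0.893, 0.101, 0.005)
continuing one RK4 step at a time; state shown every 10 steps (Δt=0.2):
t=0.200: state=(0.855, 0.125, 0.020)
t=0.400: state=(0.789, 0.164, 0.047)
t=0.600: state=(0.711, 0.208, 0.081)
t=0.800: state=(0.626, 0.251, 0.123)
t=1.000: state=(0.539, 0.288, 0.173)
t=1.200: state=(0.455, 0.316, 0.229)
t=1.400: state=(0.380, 0.331, 0.289)
t=1.600: state=(0.315, 0.334, 0.351)
t=1.800: state=(0.262, 0.326, 0.412)
t=2.000: state=(0.220, 0.310, 0.471)
t=2.200: state=(0.186, 0.288, 0.526)
t=2.400: state=(0.160, 0.264, 0.577)
t=2.600: state=(0.139, 0.238, 0.623)
t=2.800: state=(0.122, 0.213, 0.665)
t=3.000: state=(0.109, 0.189, 0.702)
t=3.200: state=(0.099, 0.166, 0.735)
t=3.300: state=(0.095, 0.156, 0.750)
compare at T: S=0.095, I=0.156, R=0.750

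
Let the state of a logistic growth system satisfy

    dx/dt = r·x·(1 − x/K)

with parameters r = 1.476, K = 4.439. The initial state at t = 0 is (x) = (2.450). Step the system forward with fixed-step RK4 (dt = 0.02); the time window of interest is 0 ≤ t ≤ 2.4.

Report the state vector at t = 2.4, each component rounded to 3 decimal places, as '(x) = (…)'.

(x) = (4.337)

t=0.000: state=(2.450)
step 1 (dt=0.02): k1=(1.620), k2=(1.618), k3=(1.618), k4=(1.615); state += dt/6·(k1+2k2+2k3+k4)
t=0.020: state=(2.482)
t=0.040: state=(2.515)
t=0.060: state=(2.547)
continuing one RK4 step at a time; state shown every 5 steps (Δt=0.1):
t=0.100: state=(2.611)
t=0.200: state=(2.767)
t=0.300: state=(2.918)
t=0.400: state=(3.062)
t=0.500: state=(3.198)
t=0.600: state=(3.325)
t=0.700: state=(3.444)
t=0.800: state=(3.553)
t=0.900: state=(3.653)
t=1.000: state=(3.744)
t=1.100: state=(3.826)
t=1.200: state=(3.900)
t=1.300: state=(3.966)
t=1.400: state=(4.025)
t=1.500: state=(4.077)
t=1.600: state=(4.123)
t=1.700: state=(4.164)
t=1.800: state=(4.200)
t=1.900: state=(4.231)
t=2.000: state=(4.258)
t=2.100: state=(4.282)
t=2.200: state=(4.303)
t=2.300: state=(4.321)
t=2.400: state=(4.337)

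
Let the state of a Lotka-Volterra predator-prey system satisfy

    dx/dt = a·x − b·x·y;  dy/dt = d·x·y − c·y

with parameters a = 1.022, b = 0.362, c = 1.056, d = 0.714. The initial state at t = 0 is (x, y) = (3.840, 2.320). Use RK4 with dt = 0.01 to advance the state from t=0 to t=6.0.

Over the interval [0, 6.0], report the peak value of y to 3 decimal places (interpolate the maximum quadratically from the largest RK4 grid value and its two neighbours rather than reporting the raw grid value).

max y = 7.510

t=0.000: state=(3.840, 2.320)
step 1 (dt=0.01): k1=(0.699, 3.911), k2=(0.673, 3.950), k3=(0.673, 3.950), k4=(0.646, 3.989); state += dt/6·(k1+2k2+2k3+k4)
t=0.010: state=(3.847, 2.359)
t=0.020: state=(3.853, 2.400)
t=0.030: state=(3.859, 2.441)
continuing one RK4 step at a time; state shown every 20 steps (Δt=0.2):
t=0.200: state=(3.856, 3.264)
t=0.400: state=(3.576, 4.510)
t=0.600: state=(3.013, 5.860)
t=0.800: state=(2.319, 6.944)
t=1.000: state=(1.682, 7.469)
t=1.200: state=(1.200, 7.414)
t=1.400: state=(0.874, 6.949)
t=1.600: state=(0.664, 6.272)
t=1.800: state=(0.531, 5.526)
t=2.000: state=(0.449, 4.795)
t=2.200: state=(0.399, 4.123)
t=2.400: state=(0.371, 3.526)
t=2.600: state=(0.359, 3.007)
t=2.800: state=(0.361, 2.563)
t=3.000: state=(0.373, 2.186)
t=3.200: state=(0.395, 1.869)
t=3.400: state=(0.427, 1.605)
t=3.600: state=(0.470, 1.385)
t=3.800: state=(0.526, 1.204)
t=4.000: state=(0.594, 1.055)
t=4.200: state=(0.679, 0.936)
t=4.400: state=(0.781, 0.840)
t=4.600: state=(0.904, 0.767)
t=4.800: state=(1.051, 0.714)
t=5.000: state=(1.226, 0.680)
t=5.200: state=(1.433, 0.665)
t=5.400: state=(1.675, 0.672)
t=5.600: state=(1.955, 0.705)
t=5.800: state=(2.274, 0.771)
t=6.000: state=(2.628, 0.886)
largest grid value and its neighbours: y(1.070)=7.50954, y(1.080)=7.50966, y(1.090)=7.50845
parabola through these three points peaks at t≈1.076 with y≈7.50977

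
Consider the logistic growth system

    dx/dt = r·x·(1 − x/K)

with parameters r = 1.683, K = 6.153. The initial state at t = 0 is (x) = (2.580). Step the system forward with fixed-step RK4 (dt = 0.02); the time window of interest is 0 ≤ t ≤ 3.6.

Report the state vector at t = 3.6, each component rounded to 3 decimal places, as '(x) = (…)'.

(x) = (6.133)

t=0.000: state=(2.580)
step 1 (dt=0.02): k1=(2.521), k2=(2.528), k3=(2.528), k4=(2.534); state += dt/6·(k1+2k2+2k3+k4)
t=0.020: state=(2.631)
t=0.040: state=(2.681)
t=0.060: state=(2.732)
continuing one RK4 step at a time; state shown every 10 steps (Δt=0.2):
t=0.200: state=(3.093)
t=0.400: state=(3.606)
t=0.600: state=(4.090)
t=0.800: state=(4.523)
t=1.000: state=(4.894)
t=1.200: state=(5.198)
t=1.400: state=(5.439)
t=1.600: state=(5.626)
t=1.800: state=(5.767)
t=2.000: state=(5.872)
t=2.200: state=(5.950)
t=2.400: state=(6.007)
t=2.600: state=(6.048)
t=2.800: state=(6.077)
t=3.000: state=(6.099)
t=3.200: state=(6.114)
t=3.400: state=(6.125)
t=3.600: state=(6.133)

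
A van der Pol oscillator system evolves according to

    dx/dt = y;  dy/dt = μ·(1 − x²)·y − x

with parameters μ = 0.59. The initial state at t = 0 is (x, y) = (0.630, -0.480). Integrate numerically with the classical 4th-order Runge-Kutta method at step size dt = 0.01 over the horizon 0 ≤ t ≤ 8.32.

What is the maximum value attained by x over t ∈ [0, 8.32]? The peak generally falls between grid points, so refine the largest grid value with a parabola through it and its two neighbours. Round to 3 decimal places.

max x = 1.843

t=0.000: state=(0.630, -0.480)
step 1 (dt=0.01): k1=(-0.480, -0.801), k2=(-0.484, -0.801), k3=(-0.484, -0.801), k4=(-0.488, -0.801); state += dt/6·(k1+2k2+2k3+k4)
t=0.010: state=(0.625, -0.488)
t=0.020: state=(0.620, -0.496)
t=0.030: state=(0.615, -0.504)
continuing one RK4 step at a time; state shown every 50 steps (Δt=0.5):
t=0.500: state=(0.291, -0.874)
t=1.000: state=(-0.234, -1.197)
t=1.500: state=(-0.849, -1.171)
t=2.000: state=(-1.304, -0.573)
t=2.500: state=(-1.401, 0.166)
t=3.000: state=(-1.170, 0.731)
t=3.500: state=(-0.679, 1.240)
t=4.000: state=(0.079, 1.787)
t=4.500: state=(1.034, 1.857)
t=5.000: state=(1.722, 0.764)
t=5.500: state=(1.820, -0.268)
t=6.000: state=(1.538, -0.814)
t=6.500: state=(1.021, -1.262)
t=7.000: state=(0.252, -1.840)
t=7.500: state=(-0.797, -2.229)
t=8.000: state=(-1.722, -1.218)
t=8.320: state=(-1.957, -0.290)
largest grid value and its neighbours: x(5.330)=1.84275, x(5.340)=1.84279, x(5.350)=1.84265
parabola through these three points peaks at t≈5.337 with x≈1.84280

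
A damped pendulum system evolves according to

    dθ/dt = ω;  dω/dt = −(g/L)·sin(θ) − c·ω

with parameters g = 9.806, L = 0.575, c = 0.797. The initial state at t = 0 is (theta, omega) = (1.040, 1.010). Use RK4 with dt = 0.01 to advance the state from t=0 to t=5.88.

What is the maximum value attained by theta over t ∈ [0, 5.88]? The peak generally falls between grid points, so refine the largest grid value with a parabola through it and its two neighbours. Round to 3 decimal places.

max theta = 1.073

t=0.000: state=(1.040, 1.010)
step 1 (dt=0.01): k1=(1.010, -15.512), k2=(0.932, -15.494), k3=(0.933, -15.491), k4=(0.855, -15.469); state += dt/6·(k1+2k2+2k3+k4)
t=0.010: state=(1.049, 0.855)
t=0.020: state=(1.057, 0.701)
t=0.030: state=(1.063, 0.547)
continuing one RK4 step at a time; state shown every 20 steps (Δt=0.2):
t=0.200: state=(0.945, -1.855)
t=0.400: state=(0.376, -3.540)
t=0.600: state=(-0.321, -3.047)
t=0.800: state=(-0.731, -0.914)
t=1.000: state=(-0.679, 1.352)
t=1.200: state=(-0.258, 2.610)
t=1.400: state=(0.250, 2.195)
t=1.600: state=(0.538, 0.576)
t=1.800: state=(0.476, -1.115)
t=2.000: state=(0.150, -1.946)
t=2.200: state=(-0.216, -1.518)
t=2.400: state=(-0.401, -0.267)
t=2.600: state=(-0.326, 0.950)
t=2.800: state=(-0.071, 1.444)
t=3.000: state=(0.189, 1.012)
t=3.200: state=(0.298, 0.049)
t=3.400: state=(0.216, -0.800)
t=3.600: state=(0.019, -1.056)
t=3.800: state=(-0.161, -0.648)
t=4.000: state=(-0.219, 0.083)
t=4.200: state=(-0.139, 0.657)
t=4.400: state=(0.012, 0.759)
t=4.600: state=(0.133, 0.394)
t=4.800: state=(0.157, -0.150)
t=5.000: state=(0.085, -0.525)
t=5.200: state=(-0.028, -0.534)
t=5.400: state=(-0.107, -0.223)
t=5.600: state=(-0.111, 0.174)
t=5.800: state=(-0.049, 0.409)
t=5.880: state=(-0.015, 0.426)
largest grid value and its neighbours: theta(0.060)=1.07288, theta(0.070)=1.07304, theta(0.080)=1.07170
parabola through these three points peaks at t≈0.066 with theta≈1.07316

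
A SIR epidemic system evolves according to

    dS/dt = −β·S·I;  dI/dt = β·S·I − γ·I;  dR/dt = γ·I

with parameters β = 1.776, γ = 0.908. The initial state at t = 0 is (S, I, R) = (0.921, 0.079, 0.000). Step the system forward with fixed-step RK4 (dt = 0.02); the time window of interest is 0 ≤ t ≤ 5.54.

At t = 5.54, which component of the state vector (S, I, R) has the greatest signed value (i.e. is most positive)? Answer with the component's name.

largest component: R

t=0.000: state=(0.921, 0.079, 0.000)
step 1 (dt=0.02): k1=(-0.129, 0.057, 0.072), k2=(-0.130, 0.058, 0.072), k3=(-0.130, 0.058, 0.072), k4=(-0.131, 0.058, 0.073); state += dt/6·(k1+2k2+2k3+k4)
t=0.020: state=(0.918, 0.080, 0.001)
t=0.040: state=(0.916, 0.081, 0.003)
t=0.060: state=(0.913, 0.082, 0.004)
continuing one RK4 step at a time; state shown every 10 steps (Δt=0.2):
t=0.200: state=(0.894, 0.091, 0.015)
t=0.400: state=(0.863, 0.104, 0.033)
t=0.600: state=(0.830, 0.117, 0.053)
t=0.800: state=(0.795, 0.130, 0.075)
t=1.000: state=(0.757, 0.143, 0.100)
t=1.200: state=(0.718, 0.155, 0.127)
t=1.400: state=(0.678, 0.165, 0.156)
t=1.600: state=(0.639, 0.174, 0.187)
t=1.800: state=(0.600, 0.181, 0.219)
t=2.000: state=(0.562, 0.185, 0.253)
t=2.200: state=(0.526, 0.188, 0.287)
t=2.400: state=(0.492, 0.187, 0.321)
t=2.600: state=(0.460, 0.185, 0.355)
t=2.800: state=(0.431, 0.181, 0.388)
t=3.000: state=(0.405, 0.175, 0.420)
t=3.200: state=(0.381, 0.168, 0.451)
t=3.400: state=(0.359, 0.159, 0.481)
t=3.600: state=(0.340, 0.151, 0.509)
t=3.800: state=(0.323, 0.141, 0.536)
t=4.000: state=(0.308, 0.132, 0.561)
t=4.200: state=(0.294, 0.122, 0.584)
t=4.400: state=(0.282, 0.113, 0.605)
t=4.600: state=(0.271, 0.104, 0.625)
t=4.800: state=(0.262, 0.095, 0.643)
t=5.000: state=(0.254, 0.087, 0.659)
t=5.200: state=(0.246, 0.079, 0.674)
t=5.400: state=(0.240, 0.072, 0.688)
t=5.540: state=(0.236, 0.067, 0.697)
compare at T: S=0.236, I=0.067, R=0.697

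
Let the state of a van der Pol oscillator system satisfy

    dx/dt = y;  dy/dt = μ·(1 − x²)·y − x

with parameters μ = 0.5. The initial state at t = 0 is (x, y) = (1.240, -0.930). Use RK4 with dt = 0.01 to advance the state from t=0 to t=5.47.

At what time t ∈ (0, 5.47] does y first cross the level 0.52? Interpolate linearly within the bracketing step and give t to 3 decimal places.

t=0.000: state=(1.240, -0.930)
step 1 (dt=0.01): k1=(-0.930, -0.990), k2=(-0.935, -0.989), k3=(-0.935, -0.989), k4=(-0.940, -0.989); state += dt/6·(k1+2k2+2k3+k4)
t=0.010: state=(1.231, -0.940)
t=0.020: state=(1.221, -0.950)
t=0.030: state=(1.212, -0.960)
continuing one RK4 step at a time; state shown every 20 steps (Δt=0.2):
t=0.200: state=(1.034, -1.128)
t=0.400: state=(0.789, -1.331)
t=0.600: state=(0.501, -1.543)
t=0.800: state=(0.171, -1.756)
t=1.000: state=(-0.199, -1.937)
t=1.200: state=(-0.597, -2.023)
t=1.400: state=(-0.996, -1.933)
t=1.600: state=(-1.356, -1.626)
t=1.800: state=(-1.635, -1.151)
t=2.000: state=(-1.813, -0.629)
t=2.200: state=(-1.891, -0.163)
t=2.400: state=(-1.885, 0.208)
t=2.600: state=(-1.813, 0.493)
t=2.620: state=(-1.803, 0.517)
next step: t=2.630: state=(-1.798, 0.530) — y has crossed 0.52
linear interpolation between t=2.620 (0.51739) and t=2.630 (0.52952) → t≈2.622

t = 2.622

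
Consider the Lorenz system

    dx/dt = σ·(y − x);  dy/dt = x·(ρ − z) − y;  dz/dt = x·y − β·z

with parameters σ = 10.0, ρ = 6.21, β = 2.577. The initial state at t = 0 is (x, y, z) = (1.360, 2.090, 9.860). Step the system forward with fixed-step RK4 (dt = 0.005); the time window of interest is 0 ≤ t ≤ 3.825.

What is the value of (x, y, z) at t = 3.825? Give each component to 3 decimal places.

(x, y, z) = (3.762, 3.819, 5.125)

t=0.000: state=(1.360, 2.090, 9.860)
step 1 (dt=0.005): k1=(7.300, -7.054, -22.567), k2=(6.941, -7.025, -22.408), k3=(6.951, -7.023, -22.410), k4=(6.601, -6.989, -22.254); state += dt/6·(k1+2k2+2k3+k4)
t=0.005: state=(1.395, 2.055, 9.748)
t=0.010: state=(1.426, 2.020, 9.637)
t=0.015: state=(1.454, 1.986, 9.528)
continuing one RK4 step at a time; state shown every 40 steps (Δt=0.2):
t=0.200: state=(1.431, 1.251, 6.255)
t=0.400: state=(1.272, 1.309, 3.989)
t=0.600: state=(1.564, 1.818, 2.722)
t=0.800: state=(2.304, 2.795, 2.330)
t=1.000: state=(3.502, 4.177, 3.026)
t=1.200: state=(4.694, 5.092, 4.954)
t=1.400: state=(4.743, 4.400, 6.625)
t=1.600: state=(3.755, 3.246, 6.440)
t=1.800: state=(3.027, 2.830, 5.378)
t=2.000: state=(2.930, 3.011, 4.535)
t=2.200: state=(3.268, 3.503, 4.286)
t=2.400: state=(3.767, 4.001, 4.659)
t=2.600: state=(4.079, 4.136, 5.334)
t=2.800: state=(3.984, 3.850, 5.726)
t=3.000: state=(3.664, 3.508, 5.598)
t=3.200: state=(3.440, 3.382, 5.228)
t=3.400: state=(3.433, 3.478, 4.950)
t=3.600: state=(3.580, 3.671, 4.919)
t=3.800: state=(3.747, 3.811, 5.096)
t=3.825: state=(3.762, 3.819, 5.125)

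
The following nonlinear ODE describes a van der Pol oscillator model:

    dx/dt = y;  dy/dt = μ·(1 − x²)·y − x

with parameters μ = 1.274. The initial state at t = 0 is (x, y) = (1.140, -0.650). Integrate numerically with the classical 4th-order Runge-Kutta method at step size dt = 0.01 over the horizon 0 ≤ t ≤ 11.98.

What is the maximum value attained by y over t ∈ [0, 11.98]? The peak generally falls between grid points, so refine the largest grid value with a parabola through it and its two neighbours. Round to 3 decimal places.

t=0.000: state=(1.140, -0.650)
step 1 (dt=0.01): k1=(-0.650, -0.892), k2=(-0.654, -0.893), k3=(-0.654, -0.893), k4=(-0.659, -0.894); state += dt/6·(k1+2k2+2k3+k4)
t=0.010: state=(1.133, -0.659)
t=0.020: state=(1.127, -0.668)
t=0.030: state=(1.120, -0.677)
continuing one RK4 step at a time; state shown every 50 steps (Δt=0.5):
t=0.500: state=(0.689, -1.203)
t=1.000: state=(-0.157, -2.296)
t=1.500: state=(-1.459, -2.235)
t=2.000: state=(-1.966, -0.071)
t=2.500: state=(-1.835, 0.455)
t=3.000: state=(-1.559, 0.644)
t=3.500: state=(-1.179, 0.905)
t=4.000: state=(-0.601, 1.494)
t=4.500: state=(0.443, 2.762)
t=5.000: state=(1.747, 1.624)
t=5.500: state=(2.003, -0.171)
t=6.000: state=(1.816, -0.501)
t=6.500: state=(1.523, -0.671)
t=7.000: state=(1.126, -0.951)
t=7.500: state=(0.512, -1.607)
t=8.000: state=(-0.607, -2.884)
t=8.500: state=(-1.832, -1.284)
t=9.000: state=(-1.991, 0.241)
t=9.500: state=(-1.786, 0.521)
t=10.000: state=(-1.484, 0.695)
t=10.500: state=(-1.070, 0.999)
t=11.000: state=(-0.416, 1.729)
t=11.500: state=(0.775, 2.956)
t=11.980: state=(1.876, 1.077)
largest grid value and its neighbours: y(11.520)=2.96676, y(11.530)=2.96884, y(11.540)=2.96869
parabola through these three points peaks at t≈11.534 with y≈2.96905

max y = 2.969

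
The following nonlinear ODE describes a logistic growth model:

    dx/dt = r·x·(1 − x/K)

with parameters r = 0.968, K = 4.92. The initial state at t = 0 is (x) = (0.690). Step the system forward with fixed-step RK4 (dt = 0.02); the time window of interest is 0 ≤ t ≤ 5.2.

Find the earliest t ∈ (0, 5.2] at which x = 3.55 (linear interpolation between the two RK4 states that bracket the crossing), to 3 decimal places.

t=0.000: state=(0.690)
step 1 (dt=0.02): k1=(0.574), k2=(0.578), k3=(0.578), k4=(0.582); state += dt/6·(k1+2k2+2k3+k4)
t=0.020: state=(0.702)
t=0.040: state=(0.713)
t=0.060: state=(0.725)
continuing one RK4 step at a time; state shown every 10 steps (Δt=0.2):
t=0.200: state=(0.813)
t=0.400: state=(0.953)
t=0.600: state=(1.111)
t=0.800: state=(1.286)
t=1.000: state=(1.478)
t=1.200: state=(1.686)
t=1.400: state=(1.906)
t=1.600: state=(2.137)
t=1.800: state=(2.373)
t=2.000: state=(2.611)
t=2.200: state=(2.846)
t=2.400: state=(3.074)
t=2.600: state=(3.291)
t=2.800: state=(3.495)
t=2.840: state=(3.534)
next step: t=2.860: state=(3.553) — x has crossed 3.55
linear interpolation between t=2.840 (3.53385) and t=2.860 (3.55304) → t≈2.857

t = 2.857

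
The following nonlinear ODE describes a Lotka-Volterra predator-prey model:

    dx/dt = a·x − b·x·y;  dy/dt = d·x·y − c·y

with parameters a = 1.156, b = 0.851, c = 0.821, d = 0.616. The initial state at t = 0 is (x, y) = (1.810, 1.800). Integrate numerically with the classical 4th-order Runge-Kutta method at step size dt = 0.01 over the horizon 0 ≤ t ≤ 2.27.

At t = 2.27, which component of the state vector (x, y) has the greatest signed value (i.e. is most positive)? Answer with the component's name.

largest component: y

t=0.000: state=(1.810, 1.800)
step 1 (dt=0.01): k1=(-0.680, 0.529), k2=(-0.683, 0.526), k3=(-0.683, 0.526), k4=(-0.686, 0.523); state += dt/6·(k1+2k2+2k3+k4)
t=0.010: state=(1.803, 1.805)
t=0.020: state=(1.796, 1.810)
t=0.030: state=(1.789, 1.816)
continuing one RK4 step at a time; state shown every 10 steps (Δt=0.1):
t=0.100: state=(1.739, 1.850)
t=0.200: state=(1.665, 1.892)
t=0.300: state=(1.589, 1.927)
t=0.400: state=(1.512, 1.953)
t=0.500: state=(1.436, 1.970)
t=0.600: state=(1.363, 1.978)
t=0.700: state=(1.293, 1.977)
t=0.800: state=(1.227, 1.969)
t=0.900: state=(1.166, 1.952)
t=1.000: state=(1.109, 1.929)
t=1.100: state=(1.058, 1.899)
t=1.200: state=(1.012, 1.865)
t=1.300: state=(0.971, 1.826)
t=1.400: state=(0.935, 1.783)
t=1.500: state=(0.903, 1.738)
t=1.600: state=(0.876, 1.692)
t=1.700: state=(0.853, 1.643)
t=1.800: state=(0.835, 1.595)
t=1.900: state=(0.820, 1.546)
t=2.000: state=(0.808, 1.497)
t=2.100: state=(0.801, 1.449)
t=2.200: state=(0.796, 1.402)
t=2.270: state=(0.795, 1.370)
compare at T: x=0.795, y=1.370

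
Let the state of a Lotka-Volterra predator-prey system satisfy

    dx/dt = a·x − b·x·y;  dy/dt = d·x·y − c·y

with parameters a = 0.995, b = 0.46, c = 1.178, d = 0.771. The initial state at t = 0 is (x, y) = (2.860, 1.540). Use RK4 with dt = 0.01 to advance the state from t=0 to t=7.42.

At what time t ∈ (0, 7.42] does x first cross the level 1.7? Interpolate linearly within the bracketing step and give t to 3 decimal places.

t = 1.264

t=0.000: state=(2.860, 1.540)
step 1 (dt=0.01): k1=(0.820, 1.582), k2=(0.810, 1.595), k3=(0.810, 1.595), k4=(0.801, 1.608); state += dt/6·(k1+2k2+2k3+k4)
t=0.010: state=(2.868, 1.556)
t=0.020: state=(2.876, 1.572)
t=0.030: state=(2.884, 1.589)
continuing one RK4 step at a time; state shown every 25 steps (Δt=0.25):
t=0.250: state=(2.994, 2.022)
t=0.500: state=(2.935, 2.676)
t=0.750: state=(2.650, 3.426)
t=1.000: state=(2.203, 4.081)
t=1.250: state=(1.725, 4.436)
t=1.260: state=(1.707, 4.443)
next step: t=1.270: state=(1.689, 4.448) — x has crossed 1.7
linear interpolation between t=1.260 (1.70694) and t=1.270 (1.68912) → t≈1.264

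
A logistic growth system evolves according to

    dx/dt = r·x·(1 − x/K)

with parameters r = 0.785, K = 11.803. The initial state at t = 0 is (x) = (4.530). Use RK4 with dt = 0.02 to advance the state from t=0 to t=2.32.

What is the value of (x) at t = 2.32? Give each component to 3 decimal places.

(x) = (9.369)

t=0.000: state=(4.530)
step 1 (dt=0.02): k1=(2.191), k2=(2.195), k3=(2.195), k4=(2.199); state += dt/6·(k1+2k2+2k3+k4)
t=0.020: state=(4.574)
t=0.040: state=(4.618)
t=0.060: state=(4.662)
continuing one RK4 step at a time; state shown every 5 steps (Δt=0.1):
t=0.100: state=(4.751)
t=0.200: state=(4.975)
t=0.300: state=(5.203)
t=0.400: state=(5.432)
t=0.500: state=(5.663)
t=0.600: state=(5.894)
t=0.700: state=(6.126)
t=0.800: state=(6.357)
t=0.900: state=(6.586)
t=1.000: state=(6.813)
t=1.100: state=(7.038)
t=1.200: state=(7.259)
t=1.300: state=(7.477)
t=1.400: state=(7.689)
t=1.500: state=(7.897)
t=1.600: state=(8.100)
t=1.700: state=(8.296)
t=1.800: state=(8.486)
t=1.900: state=(8.670)
t=2.000: state=(8.848)
t=2.100: state=(9.018)
t=2.200: state=(9.182)
t=2.300: state=(9.338)
t=2.320: state=(9.369)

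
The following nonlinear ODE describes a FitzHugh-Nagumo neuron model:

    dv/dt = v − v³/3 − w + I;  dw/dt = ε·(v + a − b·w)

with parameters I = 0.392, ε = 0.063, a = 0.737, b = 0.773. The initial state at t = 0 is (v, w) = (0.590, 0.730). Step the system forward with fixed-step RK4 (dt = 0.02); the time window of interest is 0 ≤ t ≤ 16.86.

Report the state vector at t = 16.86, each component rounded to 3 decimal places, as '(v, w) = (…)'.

(v, w) = (-1.823, 0.547)

t=0.000: state=(0.590, 0.730)
step 1 (dt=0.02): k1=(0.184, 0.048), k2=(0.184, 0.048), k3=(0.184, 0.048), k4=(0.185, 0.048); state += dt/6·(k1+2k2+2k3+k4)
t=0.020: state=(0.594, 0.731)
t=0.040: state=(0.597, 0.732)
t=0.060: state=(0.601, 0.733)
continuing one RK4 step at a time; state shown every 50 steps (Δt=1):
t=1.000: state=(0.806, 0.783)
t=2.000: state=(1.040, 0.848)
t=3.000: state=(1.194, 0.923)
t=4.000: state=(1.238, 0.999)
t=5.000: state=(1.205, 1.073)
t=6.000: state=(1.126, 1.139)
t=7.000: state=(1.011, 1.196)
t=8.000: state=(0.843, 1.242)
t=9.000: state=(0.567, 1.272)
t=10.000: state=(-0.021, 1.276)
t=11.000: state=(-1.331, 1.222)
t=12.000: state=(-1.975, 1.101)
t=13.000: state=(-1.982, 0.971)
t=14.000: state=(-1.942, 0.850)
t=15.000: state=(-1.900, 0.736)
t=16.000: state=(-1.858, 0.631)
t=16.860: state=(-1.823, 0.547)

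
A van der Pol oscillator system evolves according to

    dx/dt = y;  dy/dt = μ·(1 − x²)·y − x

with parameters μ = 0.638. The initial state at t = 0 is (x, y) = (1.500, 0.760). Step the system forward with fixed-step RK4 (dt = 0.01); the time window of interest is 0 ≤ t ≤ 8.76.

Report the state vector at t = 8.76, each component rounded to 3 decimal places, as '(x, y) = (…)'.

(x, y) = (-0.569, -2.321)

t=0.000: state=(1.500, 0.760)
step 1 (dt=0.01): k1=(0.760, -2.106), k2=(0.749, -2.107), k3=(0.749, -2.107), k4=(0.739, -2.107); state += dt/6·(k1+2k2+2k3+k4)
t=0.010: state=(1.507, 0.739)
t=0.020: state=(1.515, 0.718)
t=0.030: state=(1.522, 0.697)
continuing one RK4 step at a time; state shown every 50 steps (Δt=0.5):
t=0.500: state=(1.634, -0.167)
t=1.000: state=(1.396, -0.739)
t=1.500: state=(0.909, -1.217)
t=2.000: state=(0.156, -1.818)
t=2.500: state=(-0.876, -2.160)
t=3.000: state=(-1.738, -1.060)
t=3.500: state=(-1.928, 0.168)
t=4.000: state=(-1.686, 0.733)
t=4.500: state=(-1.220, 1.132)
t=5.000: state=(-0.530, 1.667)
t=5.500: state=(0.468, 2.278)
t=6.000: state=(1.543, 1.691)
t=6.500: state=(1.988, 0.169)
t=7.000: state=(1.857, -0.582)
t=7.500: state=(1.464, -0.976)
t=8.000: state=(0.872, -1.421)
t=8.500: state=(0.006, -2.065)
t=8.760: state=(-0.569, -2.321)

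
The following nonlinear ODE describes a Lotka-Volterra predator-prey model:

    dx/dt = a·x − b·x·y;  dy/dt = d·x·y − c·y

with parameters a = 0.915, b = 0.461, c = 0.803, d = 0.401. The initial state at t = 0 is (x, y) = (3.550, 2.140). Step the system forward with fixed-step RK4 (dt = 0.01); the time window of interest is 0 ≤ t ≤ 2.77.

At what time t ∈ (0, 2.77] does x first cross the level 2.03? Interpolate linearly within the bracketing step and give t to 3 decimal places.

t = 1.284

t=0.000: state=(3.550, 2.140)
step 1 (dt=0.01): k1=(-0.254, 1.328), k2=(-0.265, 1.331), k3=(-0.265, 1.331), k4=(-0.276, 1.334); state += dt/6·(k1+2k2+2k3+k4)
t=0.010: state=(3.547, 2.153)
t=0.020: state=(3.544, 2.167)
t=0.030: state=(3.541, 2.180)
continuing one RK4 step at a time; state shown every 10 steps (Δt=0.1):
t=0.100: state=(3.514, 2.276)
t=0.200: state=(3.456, 2.415)
t=0.300: state=(3.377, 2.556)
t=0.400: state=(3.279, 2.696)
t=0.500: state=(3.163, 2.831)
t=0.600: state=(3.033, 2.958)
t=0.700: state=(2.892, 3.074)
t=0.800: state=(2.744, 3.177)
t=0.900: state=(2.592, 3.263)
t=1.000: state=(2.439, 3.330)
t=1.100: state=(2.290, 3.379)
t=1.200: state=(2.146, 3.408)
t=1.280: state=(2.036, 3.418)
next step: t=1.290: state=(2.022, 3.418) — x has crossed 2.03
linear interpolation between t=1.280 (2.03566) and t=1.290 (2.02225) → t≈1.284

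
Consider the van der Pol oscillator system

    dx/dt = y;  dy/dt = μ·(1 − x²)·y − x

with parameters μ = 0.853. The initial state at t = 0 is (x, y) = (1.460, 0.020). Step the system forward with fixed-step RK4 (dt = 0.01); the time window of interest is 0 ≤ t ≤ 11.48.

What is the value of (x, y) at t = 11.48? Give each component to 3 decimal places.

(x, y) = (0.106, 2.214)

t=0.000: state=(1.460, 0.020)
step 1 (dt=0.01): k1=(0.020, -1.479), k2=(0.013, -1.472), k3=(0.013, -1.472), k4=(0.005, -1.465); state += dt/6·(k1+2k2+2k3+k4)
t=0.010: state=(1.460, 0.005)
t=0.020: state=(1.460, -0.009)
t=0.030: state=(1.460, -0.024)
continuing one RK4 step at a time; state shown every 50 steps (Δt=0.5):
t=0.500: state=(1.312, -0.569)
t=1.000: state=(0.910, -1.049)
t=1.500: state=(0.230, -1.717)
t=2.000: state=(-0.813, -2.318)
t=2.500: state=(-1.745, -1.090)
t=3.000: state=(-1.918, 0.200)
t=3.500: state=(-1.685, 0.664)
t=4.000: state=(-1.274, 0.989)
t=4.500: state=(-0.665, 1.499)
t=5.000: state=(0.286, 2.333)
t=5.500: state=(1.480, 1.988)
t=6.000: state=(1.994, 0.185)
t=6.500: state=(1.876, -0.519)
t=7.000: state=(1.537, -0.823)
t=7.500: state=(1.042, -1.187)
t=8.000: state=(0.299, -1.856)
t=8.500: state=(-0.835, -2.531)
t=9.000: state=(-1.831, -1.102)
t=9.500: state=(-1.989, 0.236)
t=10.000: state=(-1.747, 0.665)
t=10.500: state=(-1.343, 0.961)
t=11.000: state=(-0.758, 1.430)
t=11.480: state=(0.106, 2.214)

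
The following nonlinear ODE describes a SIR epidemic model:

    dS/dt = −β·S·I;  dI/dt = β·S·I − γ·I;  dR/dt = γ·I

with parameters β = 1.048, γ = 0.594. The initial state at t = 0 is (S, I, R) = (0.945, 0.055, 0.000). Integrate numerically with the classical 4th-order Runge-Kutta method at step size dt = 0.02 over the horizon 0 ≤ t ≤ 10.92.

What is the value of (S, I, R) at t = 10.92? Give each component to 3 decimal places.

t=0.000: state=(0.945, 0.055, 0.000)
step 1 (dt=0.02): k1=(-0.054, 0.022, 0.033), k2=(-0.055, 0.022, 0.033), k3=(-0.055, 0.022, 0.033), k4=(-0.055, 0.022, 0.033); state += dt/6·(k1+2k2+2k3+k4)
t=0.020: state=(0.944, 0.055, 0.001)
t=0.040: state=(0.943, 0.056, 0.001)
t=0.060: state=(0.942, 0.056, 0.002)
continuing one RK4 step at a time; state shown every 25 steps (Δt=0.5):
t=0.500: state=(0.915, 0.067, 0.018)
t=1.000: state=(0.881, 0.079, 0.040)
t=1.500: state=(0.842, 0.092, 0.065)
t=2.000: state=(0.800, 0.106, 0.095)
t=2.500: state=(0.754, 0.118, 0.128)
t=3.000: state=(0.707, 0.129, 0.164)
t=3.500: state=(0.659, 0.137, 0.204)
t=4.000: state=(0.613, 0.142, 0.245)
t=4.500: state=(0.569, 0.143, 0.288)
t=5.000: state=(0.528, 0.142, 0.330)
t=5.500: state=(0.490, 0.138, 0.372)
t=6.000: state=(0.457, 0.131, 0.412)
t=6.500: state=(0.428, 0.123, 0.450)
t=7.000: state=(0.402, 0.113, 0.485)
t=7.500: state=(0.380, 0.103, 0.517)
t=8.000: state=(0.361, 0.093, 0.546)
t=8.500: state=(0.344, 0.083, 0.572)
t=9.000: state=(0.330, 0.074, 0.596)
t=9.500: state=(0.319, 0.065, 0.616)
t=10.000: state=(0.309, 0.057, 0.634)
t=10.500: state=(0.300, 0.050, 0.650)
t=10.920: state=(0.294, 0.044, 0.662)

(S, I, R) = (0.294, 0.044, 0.662)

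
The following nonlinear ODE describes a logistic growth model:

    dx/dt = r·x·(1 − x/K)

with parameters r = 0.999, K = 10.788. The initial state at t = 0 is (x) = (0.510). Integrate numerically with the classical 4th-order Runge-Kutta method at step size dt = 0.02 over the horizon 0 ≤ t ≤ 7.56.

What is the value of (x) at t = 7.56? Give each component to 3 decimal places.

t=0.000: state=(0.510)
step 1 (dt=0.02): k1=(0.485), k2=(0.490), k3=(0.490), k4=(0.494); state += dt/6·(k1+2k2+2k3+k4)
t=0.020: state=(0.520)
t=0.040: state=(0.530)
t=0.060: state=(0.540)
continuing one RK4 step at a time; state shown every 25 steps (Δt=0.5):
t=0.500: state=(0.815)
t=1.000: state=(1.281)
t=1.500: state=(1.960)
t=2.000: state=(2.890)
t=2.500: state=(4.058)
t=3.000: state=(5.377)
t=3.500: state=(6.698)
t=4.000: state=(7.871)
t=4.500: state=(8.807)
t=5.000: state=(9.493)
t=5.500: state=(9.963)
t=6.000: state=(10.272)
t=6.500: state=(10.469)
t=7.000: state=(10.592)
t=7.500: state=(10.668)
t=7.560: state=(10.675)

(x) = (10.675)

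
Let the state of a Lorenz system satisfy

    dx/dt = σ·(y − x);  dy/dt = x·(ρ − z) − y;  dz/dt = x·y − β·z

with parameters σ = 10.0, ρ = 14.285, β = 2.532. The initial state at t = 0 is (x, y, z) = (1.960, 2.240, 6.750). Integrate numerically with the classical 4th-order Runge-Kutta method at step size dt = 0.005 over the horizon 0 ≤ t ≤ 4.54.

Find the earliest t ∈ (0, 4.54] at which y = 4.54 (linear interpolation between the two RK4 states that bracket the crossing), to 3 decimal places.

t = 0.138

t=0.000: state=(1.960, 2.240, 6.750)
step 1 (dt=0.005): k1=(2.800, 12.529, -12.701), k2=(3.043, 12.612, -12.543), k3=(3.039, 12.616, -12.542), k4=(3.279, 12.704, -12.383); state += dt/6·(k1+2k2+2k3+k4)
t=0.005: state=(1.975, 2.303, 6.687)
t=0.010: state=(1.993, 2.367, 6.626)
t=0.015: state=(2.013, 2.432, 6.567)
t=0.135: state=(3.095, 4.469, 5.744)
next step: t=0.140: state=(3.164, 4.580, 5.742) — y has crossed 4.54
linear interpolation between t=0.135 (4.46904) and t=0.140 (4.58008) → t≈0.138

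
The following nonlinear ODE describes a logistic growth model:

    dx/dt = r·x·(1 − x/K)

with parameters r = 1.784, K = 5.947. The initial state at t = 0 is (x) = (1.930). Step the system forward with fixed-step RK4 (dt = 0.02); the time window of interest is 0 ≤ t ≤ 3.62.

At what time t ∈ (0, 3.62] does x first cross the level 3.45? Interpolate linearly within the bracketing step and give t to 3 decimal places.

t = 0.592

t=0.000: state=(1.930)
step 1 (dt=0.02): k1=(2.326), k2=(2.340), k3=(2.340), k4=(2.354); state += dt/6·(k1+2k2+2k3+k4)
t=0.020: state=(1.977)
t=0.040: state=(2.024)
t=0.060: state=(2.072)
continuing one RK4 step at a time; state shown every 10 steps (Δt=0.2):
t=0.200: state=(2.421)
t=0.400: state=(2.945)
t=0.580: state=(3.419)
next step: t=0.600: state=(3.470) — x has crossed 3.45
linear interpolation between t=0.580 (3.41869) and t=0.600 (3.47040) → t≈0.592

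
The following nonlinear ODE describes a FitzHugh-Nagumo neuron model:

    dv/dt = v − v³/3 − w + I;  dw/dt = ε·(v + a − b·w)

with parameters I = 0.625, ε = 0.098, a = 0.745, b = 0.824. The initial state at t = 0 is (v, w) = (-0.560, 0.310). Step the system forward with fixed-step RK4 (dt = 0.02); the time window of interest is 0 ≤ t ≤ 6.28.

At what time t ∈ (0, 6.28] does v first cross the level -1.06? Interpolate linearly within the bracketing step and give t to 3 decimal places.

t = 1.819

t=0.000: state=(-0.560, 0.310)
step 1 (dt=0.02): k1=(-0.186, -0.007), k2=(-0.188, -0.007), k3=(-0.188, -0.007), k4=(-0.189, -0.007); state += dt/6·(k1+2k2+2k3+k4)
t=0.020: state=(-0.564, 0.310)
t=0.040: state=(-0.568, 0.310)
t=0.060: state=(-0.571, 0.310)
continuing one RK4 step at a time; state shown every 25 steps (Δt=0.5):
t=0.500: state=(-0.669, 0.304)
t=1.000: state=(-0.806, 0.293)
t=1.500: state=(-0.962, 0.274)
t=1.800: state=(-1.054, 0.260)
next step: t=1.820: state=(-1.060, 0.259) — v has crossed -1.06
linear interpolation between t=1.800 (-1.05427) and t=1.820 (-1.06023) → t≈1.819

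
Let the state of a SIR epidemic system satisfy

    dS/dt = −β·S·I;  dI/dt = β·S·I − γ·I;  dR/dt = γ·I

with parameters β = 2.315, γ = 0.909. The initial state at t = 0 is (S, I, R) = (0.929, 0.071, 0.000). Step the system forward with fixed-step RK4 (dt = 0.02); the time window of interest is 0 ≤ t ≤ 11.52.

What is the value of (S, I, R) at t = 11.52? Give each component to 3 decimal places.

t=0.000: state=(0.929, 0.071, 0.000)
step 1 (dt=0.02): k1=(-0.153, 0.088, 0.065), k2=(-0.154, 0.089, 0.065), k3=(-0.154, 0.089, 0.065), k4=(-0.156, 0.090, 0.066); state += dt/6·(k1+2k2+2k3+k4)
t=0.020: state=(0.926, 0.073, 0.001)
t=0.040: state=(0.923, 0.075, 0.003)
t=0.060: state=(0.920, 0.076, 0.004)
continuing one RK4 step at a time; state shown every 25 steps (Δt=0.5):
t=0.500: state=(0.831, 0.125, 0.044)
t=1.000: state=(0.691, 0.193, 0.116)
t=1.500: state=(0.534, 0.249, 0.217)
t=2.000: state=(0.394, 0.269, 0.336)
t=2.500: state=(0.291, 0.253, 0.456)
t=3.000: state=(0.221, 0.215, 0.563)
t=3.500: state=(0.177, 0.172, 0.651)
t=4.000: state=(0.148, 0.132, 0.720)
t=4.500: state=(0.130, 0.098, 0.772)
t=5.000: state=(0.118, 0.072, 0.810)
t=5.500: state=(0.110, 0.052, 0.838)
t=6.000: state=(0.104, 0.037, 0.858)
t=6.500: state=(0.101, 0.027, 0.873)
t=7.000: state=(0.098, 0.019, 0.883)
t=7.500: state=(0.096, 0.014, 0.890)
t=8.000: state=(0.095, 0.010, 0.895)
t=8.500: state=(0.094, 0.007, 0.899)
t=9.000: state=(0.093, 0.005, 0.902)
t=9.500: state=(0.093, 0.003, 0.904)
t=10.000: state=(0.093, 0.002, 0.905)
t=10.500: state=(0.093, 0.002, 0.906)
t=11.000: state=(0.092, 0.001, 0.906)
t=11.500: state=(0.092, 0.001, 0.907)
t=11.520: state=(0.092, 0.001, 0.907)

(S, I, R) = (0.092, 0.001, 0.907)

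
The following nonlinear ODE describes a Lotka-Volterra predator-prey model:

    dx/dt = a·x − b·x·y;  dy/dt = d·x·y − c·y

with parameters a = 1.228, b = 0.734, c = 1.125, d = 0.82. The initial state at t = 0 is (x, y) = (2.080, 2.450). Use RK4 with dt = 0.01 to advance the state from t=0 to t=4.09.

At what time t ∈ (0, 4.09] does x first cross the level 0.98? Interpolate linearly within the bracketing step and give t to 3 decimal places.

t = 0.948

t=0.000: state=(2.080, 2.450)
step 1 (dt=0.01): k1=(-1.186, 1.422), k2=(-1.194, 1.415), k3=(-1.194, 1.415), k4=(-1.201, 1.407); state += dt/6·(k1+2k2+2k3+k4)
t=0.010: state=(2.068, 2.464)
t=0.020: state=(2.056, 2.478)
t=0.030: state=(2.044, 2.492)
continuing one RK4 step at a time; state shown every 20 steps (Δt=0.2):
t=0.200: state=(1.821, 2.695)
t=0.400: state=(1.549, 2.837)
t=0.600: state=(1.301, 2.860)
t=0.800: state=(1.099, 2.779)
t=0.940: state=(0.986, 2.675)
next step: t=0.950: state=(0.978, 2.666) — x has crossed 0.98
linear interpolation between t=0.940 (0.98563) and t=0.950 (0.97844) → t≈0.948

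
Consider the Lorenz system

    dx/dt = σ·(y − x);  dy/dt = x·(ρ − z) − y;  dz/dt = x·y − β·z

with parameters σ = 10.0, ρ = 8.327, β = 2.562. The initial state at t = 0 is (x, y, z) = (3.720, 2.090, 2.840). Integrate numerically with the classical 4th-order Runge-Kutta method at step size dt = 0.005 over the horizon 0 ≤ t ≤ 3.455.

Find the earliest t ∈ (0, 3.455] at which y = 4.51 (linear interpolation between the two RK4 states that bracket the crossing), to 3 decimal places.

t = 0.167

t=0.000: state=(3.720, 2.090, 2.840)
step 1 (dt=0.005): k1=(-16.300, 18.322, 0.499), k2=(-15.434, 18.048, 0.579), k3=(-15.463, 18.059, 0.580), k4=(-14.624, 17.797, 0.659); state += dt/6·(k1+2k2+2k3+k4)
t=0.005: state=(3.643, 2.180, 2.843)
t=0.010: state=(3.574, 2.268, 2.847)
t=0.015: state=(3.512, 2.354, 2.851)
t=0.165: state=(3.664, 4.486, 3.421)
next step: t=0.170: state=(3.706, 4.553, 3.461) — y has crossed 4.51
linear interpolation between t=0.165 (4.48600) and t=0.170 (4.55342) → t≈0.167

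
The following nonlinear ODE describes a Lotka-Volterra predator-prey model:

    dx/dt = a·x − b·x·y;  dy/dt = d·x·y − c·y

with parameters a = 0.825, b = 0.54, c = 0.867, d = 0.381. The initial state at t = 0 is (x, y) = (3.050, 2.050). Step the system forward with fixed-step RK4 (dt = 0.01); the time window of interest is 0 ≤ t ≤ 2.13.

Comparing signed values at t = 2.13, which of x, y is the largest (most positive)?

t=0.000: state=(3.050, 2.050)
step 1 (dt=0.01): k1=(-0.860, 0.605), k2=(-0.864, 0.602), k3=(-0.864, 0.602), k4=(-0.868, 0.600); state += dt/6·(k1+2k2+2k3+k4)
t=0.010: state=(3.041, 2.056)
t=0.020: state=(3.033, 2.062)
t=0.030: state=(3.024, 2.068)
continuing one RK4 step at a time; state shown every 10 steps (Δt=0.1):
t=0.100: state=(2.960, 2.108)
t=0.200: state=(2.865, 2.160)
t=0.300: state=(2.766, 2.205)
t=0.400: state=(2.664, 2.242)
t=0.500: state=(2.561, 2.271)
t=0.600: state=(2.459, 2.291)
t=0.700: state=(2.358, 2.303)
t=0.800: state=(2.262, 2.306)
t=0.900: state=(2.169, 2.300)
t=1.000: state=(2.081, 2.287)
t=1.100: state=(1.998, 2.267)
t=1.200: state=(1.921, 2.239)
t=1.300: state=(1.851, 2.206)
t=1.400: state=(1.786, 2.168)
t=1.500: state=(1.727, 2.126)
t=1.600: state=(1.674, 2.080)
t=1.700: state=(1.627, 2.031)
t=1.800: state=(1.586, 1.980)
t=1.900: state=(1.550, 1.927)
t=2.000: state=(1.519, 1.873)
t=2.100: state=(1.493, 1.819)
t=2.130: state=(1.486, 1.803)
compare at T: x=1.486, y=1.803

largest component: y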